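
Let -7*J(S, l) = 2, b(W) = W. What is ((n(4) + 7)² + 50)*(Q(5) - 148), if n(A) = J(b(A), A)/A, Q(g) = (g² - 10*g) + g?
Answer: -115254/7 ≈ -16465.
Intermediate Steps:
Q(g) = g² - 9*g
J(S, l) = -2/7 (J(S, l) = -⅐*2 = -2/7)
n(A) = -2/(7*A)
((n(4) + 7)² + 50)*(Q(5) - 148) = ((-2/7/4 + 7)² + 50)*(5*(-9 + 5) - 148) = ((-2/7*¼ + 7)² + 50)*(5*(-4) - 148) = ((-1/14 + 7)² + 50)*(-20 - 148) = ((97/14)² + 50)*(-168) = (9409/196 + 50)*(-168) = (19209/196)*(-168) = -115254/7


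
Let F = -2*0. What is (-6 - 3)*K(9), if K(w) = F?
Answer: 0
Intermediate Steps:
F = 0
K(w) = 0
(-6 - 3)*K(9) = (-6 - 3)*0 = -9*0 = 0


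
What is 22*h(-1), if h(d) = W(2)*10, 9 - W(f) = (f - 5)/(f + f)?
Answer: 2145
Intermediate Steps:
W(f) = 9 - (-5 + f)/(2*f) (W(f) = 9 - (f - 5)/(f + f) = 9 - (-5 + f)/(2*f))
h(d) = 195/2 (h(d) = ((1/2)*(5 + 17*2)/2)*10 = ((1/2)*(1/2)*(5 + 34))*10 = ((1/2)*(1/2)*39)*10 = (39/4)*10 = 195/2)
22*h(-1) = 22*(195/2) = 2145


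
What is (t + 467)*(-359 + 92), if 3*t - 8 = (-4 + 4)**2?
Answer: -125401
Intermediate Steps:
t = 8/3 (t = 8/3 + (-4 + 4)**2/3 = 8/3 + (1/3)*0**2 = 8/3 + (1/3)*0 = 8/3 + 0 = 8/3 ≈ 2.6667)
(t + 467)*(-359 + 92) = (8/3 + 467)*(-359 + 92) = (1409/3)*(-267) = -125401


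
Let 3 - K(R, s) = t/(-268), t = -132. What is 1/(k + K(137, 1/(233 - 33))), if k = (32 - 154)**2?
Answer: 67/997396 ≈ 6.7175e-5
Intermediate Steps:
K(R, s) = 168/67 (K(R, s) = 3 - (-132)/(-268) = 3 - (-132)*(-1)/268 = 3 - 1*33/67 = 3 - 33/67 = 168/67)
k = 14884 (k = (-122)**2 = 14884)
1/(k + K(137, 1/(233 - 33))) = 1/(14884 + 168/67) = 1/(997396/67) = 67/997396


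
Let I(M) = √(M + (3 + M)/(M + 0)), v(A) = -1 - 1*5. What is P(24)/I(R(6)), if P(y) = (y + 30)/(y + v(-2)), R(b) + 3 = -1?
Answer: -2*I*√15/5 ≈ -1.5492*I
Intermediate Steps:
v(A) = -6 (v(A) = -1 - 5 = -6)
R(b) = -4 (R(b) = -3 - 1 = -4)
I(M) = √(M + (3 + M)/M)
P(y) = (30 + y)/(-6 + y) (P(y) = (y + 30)/(y - 6) = (30 + y)/(-6 + y))
P(24)/I(R(6)) = ((30 + 24)/(-6 + 24))/(√(1 - 4 + 3/(-4))) = (54/18)/(√(1 - 4 + 3*(-¼))) = ((1/18)*54)/(√(1 - 4 - ¾)) = 3/(√(-15/4)) = 3/((I*√15/2)) = 3*(-2*I*√15/15) = -2*I*√15/5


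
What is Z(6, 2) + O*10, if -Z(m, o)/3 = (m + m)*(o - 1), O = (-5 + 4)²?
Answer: -26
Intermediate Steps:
O = 1 (O = (-1)² = 1)
Z(m, o) = -6*m*(-1 + o) (Z(m, o) = -3*(m + m)*(o - 1) = -3*2*m*(-1 + o) = -6*m*(-1 + o))
Z(6, 2) + O*10 = 6*6*(1 - 1*2) + 1*10 = 6*6*(1 - 2) + 10 = 6*6*(-1) + 10 = -36 + 10 = -26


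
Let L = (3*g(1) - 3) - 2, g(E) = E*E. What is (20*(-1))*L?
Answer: 40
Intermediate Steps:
g(E) = E²
L = -2 (L = (3*1² - 3) - 2 = (3*1 - 3) - 2 = (3 - 3) - 2 = 0 - 2 = -2)
(20*(-1))*L = (20*(-1))*(-2) = -20*(-2) = 40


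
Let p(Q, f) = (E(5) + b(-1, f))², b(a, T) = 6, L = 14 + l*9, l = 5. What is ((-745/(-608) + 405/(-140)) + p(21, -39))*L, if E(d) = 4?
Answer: 24691677/4256 ≈ 5801.6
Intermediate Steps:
L = 59 (L = 14 + 5*9 = 14 + 45 = 59)
p(Q, f) = 100 (p(Q, f) = (4 + 6)² = 10² = 100)
((-745/(-608) + 405/(-140)) + p(21, -39))*L = ((-745/(-608) + 405/(-140)) + 100)*59 = ((-745*(-1/608) + 405*(-1/140)) + 100)*59 = ((745/608 - 81/28) + 100)*59 = (-7097/4256 + 100)*59 = (418503/4256)*59 = 24691677/4256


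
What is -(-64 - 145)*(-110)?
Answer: -22990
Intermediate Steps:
-(-64 - 145)*(-110) = -(-209)*(-110) = -1*22990 = -22990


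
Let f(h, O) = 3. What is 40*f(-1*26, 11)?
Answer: 120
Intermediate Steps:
40*f(-1*26, 11) = 40*3 = 120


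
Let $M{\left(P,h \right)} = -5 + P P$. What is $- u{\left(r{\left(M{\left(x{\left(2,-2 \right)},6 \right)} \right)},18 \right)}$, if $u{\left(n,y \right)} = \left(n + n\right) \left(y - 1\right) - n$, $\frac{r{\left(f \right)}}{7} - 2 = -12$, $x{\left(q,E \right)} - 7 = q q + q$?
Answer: $2310$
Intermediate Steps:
$x{\left(q,E \right)} = 7 + q + q^{2}$ ($x{\left(q,E \right)} = 7 + \left(q q + q\right) = 7 + \left(q^{2} + q\right) = 7 + \left(q + q^{2}\right) = 7 + q + q^{2}$)
$M{\left(P,h \right)} = -5 + P^{2}$
$r{\left(f \right)} = -70$ ($r{\left(f \right)} = 14 + 7 \left(-12\right) = 14 - 84 = -70$)
$u{\left(n,y \right)} = - n + 2 n \left(-1 + y\right)$ ($u{\left(n,y \right)} = 2 n \left(-1 + y\right) - n = - n + 2 n \left(-1 + y\right)$)
$- u{\left(r{\left(M{\left(x{\left(2,-2 \right)},6 \right)} \right)},18 \right)} = - \left(-70\right) \left(-3 + 2 \cdot 18\right) = - \left(-70\right) \left(-3 + 36\right) = - \left(-70\right) 33 = \left(-1\right) \left(-2310\right) = 2310$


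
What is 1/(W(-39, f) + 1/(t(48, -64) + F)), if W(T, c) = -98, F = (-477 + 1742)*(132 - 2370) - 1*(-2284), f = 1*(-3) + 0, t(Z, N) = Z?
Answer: -2828738/277216325 ≈ -0.010204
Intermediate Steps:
f = -3 (f = -3 + 0 = -3)
F = -2828786 (F = 1265*(-2238) + 2284 = -2831070 + 2284 = -2828786)
1/(W(-39, f) + 1/(t(48, -64) + F)) = 1/(-98 + 1/(48 - 2828786)) = 1/(-98 + 1/(-2828738)) = 1/(-98 - 1/2828738) = 1/(-277216325/2828738) = -2828738/277216325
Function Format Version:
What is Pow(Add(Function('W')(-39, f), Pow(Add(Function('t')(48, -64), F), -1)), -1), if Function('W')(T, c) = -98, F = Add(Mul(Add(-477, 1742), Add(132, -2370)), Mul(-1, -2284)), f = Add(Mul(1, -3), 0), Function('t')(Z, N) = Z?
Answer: Rational(-2828738, 277216325) ≈ -0.010204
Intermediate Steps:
f = -3 (f = Add(-3, 0) = -3)
F = -2828786 (F = Add(Mul(1265, -2238), 2284) = Add(-2831070, 2284) = -2828786)
Pow(Add(Function('W')(-39, f), Pow(Add(Function('t')(48, -64), F), -1)), -1) = Pow(Add(-98, Pow(Add(48, -2828786), -1)), -1) = Pow(Add(-98, Pow(-2828738, -1)), -1) = Pow(Add(-98, Rational(-1, 2828738)), -1) = Pow(Rational(-277216325, 2828738), -1) = Rational(-2828738, 277216325)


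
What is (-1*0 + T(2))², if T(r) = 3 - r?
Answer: 1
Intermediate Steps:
(-1*0 + T(2))² = (-1*0 + (3 - 1*2))² = (0 + (3 - 2))² = (0 + 1)² = 1² = 1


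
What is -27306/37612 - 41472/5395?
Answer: -853580367/101458370 ≈ -8.4131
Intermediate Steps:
-27306/37612 - 41472/5395 = -27306*1/37612 - 41472*1/5395 = -13653/18806 - 41472/5395 = -853580367/101458370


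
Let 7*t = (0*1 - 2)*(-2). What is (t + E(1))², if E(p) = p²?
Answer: 121/49 ≈ 2.4694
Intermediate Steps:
t = 4/7 (t = ((0*1 - 2)*(-2))/7 = ((0 - 2)*(-2))/7 = (-2*(-2))/7 = (⅐)*4 = 4/7 ≈ 0.57143)
(t + E(1))² = (4/7 + 1²)² = (4/7 + 1)² = (11/7)² = 121/49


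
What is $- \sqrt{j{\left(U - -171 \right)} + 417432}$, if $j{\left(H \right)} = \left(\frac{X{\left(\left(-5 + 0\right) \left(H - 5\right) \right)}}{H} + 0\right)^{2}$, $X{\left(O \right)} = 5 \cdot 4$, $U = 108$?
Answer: $- \frac{2 \sqrt{8123331178}}{279} \approx -646.09$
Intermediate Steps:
$X{\left(O \right)} = 20$
$j{\left(H \right)} = \frac{400}{H^{2}}$ ($j{\left(H \right)} = \left(\frac{20}{H} + 0\right)^{2} = \left(\frac{20}{H}\right)^{2} = \frac{400}{H^{2}}$)
$- \sqrt{j{\left(U - -171 \right)} + 417432} = - \sqrt{\frac{400}{\left(108 - -171\right)^{2}} + 417432} = - \sqrt{\frac{400}{\left(108 + 171\right)^{2}} + 417432} = - \sqrt{\frac{400}{77841} + 417432} = - \sqrt{\frac{32493324712}{77841}} = - \frac{2 \sqrt{8123331178}}{279}$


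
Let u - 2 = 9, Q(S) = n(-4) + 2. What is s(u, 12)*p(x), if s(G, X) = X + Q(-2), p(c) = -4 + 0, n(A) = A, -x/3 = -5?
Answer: -40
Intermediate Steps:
x = 15 (x = -3*(-5) = 15)
p(c) = -4
Q(S) = -2 (Q(S) = -4 + 2 = -2)
u = 11 (u = 2 + 9 = 11)
s(G, X) = -2 + X (s(G, X) = X - 2 = -2 + X)
s(u, 12)*p(x) = (-2 + 12)*(-4) = 10*(-4) = -40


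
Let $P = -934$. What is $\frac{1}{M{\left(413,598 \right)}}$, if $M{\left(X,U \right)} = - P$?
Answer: $\frac{1}{934} \approx 0.0010707$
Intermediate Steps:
$M{\left(X,U \right)} = 934$ ($M{\left(X,U \right)} = \left(-1\right) \left(-934\right) = 934$)
$\frac{1}{M{\left(413,598 \right)}} = \frac{1}{934}$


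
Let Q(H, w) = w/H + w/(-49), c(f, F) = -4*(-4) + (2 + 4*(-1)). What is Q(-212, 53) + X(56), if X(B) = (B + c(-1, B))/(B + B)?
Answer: -277/392 ≈ -0.70663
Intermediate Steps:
c(f, F) = 14 (c(f, F) = 16 + (2 - 4) = 16 - 2 = 14)
Q(H, w) = -w/49 + w/H (Q(H, w) = w/H + w*(-1/49) = w/H - w/49 = -w/49 + w/H)
X(B) = (14 + B)/(2*B) (X(B) = (B + 14)/(B + B) = (14 + B)/((2*B)) = (14 + B)*(1/(2*B)) = (14 + B)/(2*B))
Q(-212, 53) + X(56) = (-1/49*53 + 53/(-212)) + (½)*(14 + 56)/56 = (-53/49 + 53*(-1/212)) + (½)*(1/56)*70 = (-53/49 - ¼) + 5/8 = -261/196 + 5/8 = -277/392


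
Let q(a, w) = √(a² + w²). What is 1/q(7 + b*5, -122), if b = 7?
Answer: √4162/8324 ≈ 0.0077503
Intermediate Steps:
1/q(7 + b*5, -122) = 1/(√((7 + 7*5)² + (-122)²)) = 1/(√((7 + 35)² + 14884)) = 1/(√(42² + 14884)) = 1/(√(1764 + 14884)) = 1/(√16648) = 1/(2*√4162) = √4162/8324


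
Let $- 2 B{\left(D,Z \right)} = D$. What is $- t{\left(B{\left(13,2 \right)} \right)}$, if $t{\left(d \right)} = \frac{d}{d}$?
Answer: $-1$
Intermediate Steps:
$B{\left(D,Z \right)} = - \frac{D}{2}$
$t{\left(d \right)} = 1$
$- t{\left(B{\left(13,2 \right)} \right)} = \left(-1\right) 1 = -1$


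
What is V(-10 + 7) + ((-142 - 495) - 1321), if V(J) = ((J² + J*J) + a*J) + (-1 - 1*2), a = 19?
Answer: -2000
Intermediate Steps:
V(J) = -3 + 2*J² + 19*J (V(J) = ((J² + J*J) + 19*J) + (-1 - 1*2) = ((J² + J²) + 19*J) + (-1 - 2) = (2*J² + 19*J) - 3 = -3 + 2*J² + 19*J)
V(-10 + 7) + ((-142 - 495) - 1321) = (-3 + 2*(-10 + 7)² + 19*(-10 + 7)) + ((-142 - 495) - 1321) = (-3 + 2*(-3)² + 19*(-3)) + (-637 - 1321) = (-3 + 2*9 - 57) - 1958 = (-3 + 18 - 57) - 1958 = -42 - 1958 = -2000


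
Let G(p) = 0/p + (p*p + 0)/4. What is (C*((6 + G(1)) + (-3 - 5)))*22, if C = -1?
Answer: 77/2 ≈ 38.500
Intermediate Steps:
G(p) = p²/4 (G(p) = 0 + (p² + 0)*(¼) = 0 + p²*(¼) = 0 + p²/4 = p²/4)
(C*((6 + G(1)) + (-3 - 5)))*22 = -((6 + (¼)*1²) + (-3 - 5))*22 = -((6 + (¼)*1) - 8)*22 = -((6 + ¼) - 8)*22 = -(25/4 - 8)*22 = -1*(-7/4)*22 = (7/4)*22 = 77/2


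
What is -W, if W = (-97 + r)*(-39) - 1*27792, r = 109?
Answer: 28260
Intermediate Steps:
W = -28260 (W = (-97 + 109)*(-39) - 1*27792 = 12*(-39) - 27792 = -468 - 27792 = -28260)
-W = -1*(-28260) = 28260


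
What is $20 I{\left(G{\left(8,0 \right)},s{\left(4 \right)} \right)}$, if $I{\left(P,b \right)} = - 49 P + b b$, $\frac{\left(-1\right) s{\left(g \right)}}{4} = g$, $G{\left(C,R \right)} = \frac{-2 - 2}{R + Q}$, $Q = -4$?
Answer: $4140$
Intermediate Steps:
$G{\left(C,R \right)} = - \frac{4}{-4 + R}$ ($G{\left(C,R \right)} = \frac{-2 - 2}{R - 4} = - \frac{4}{-4 + R}$)
$s{\left(g \right)} = - 4 g$
$I{\left(P,b \right)} = b^{2} - 49 P$ ($I{\left(P,b \right)} = - 49 P + b^{2} = b^{2} - 49 P$)
$20 I{\left(G{\left(8,0 \right)},s{\left(4 \right)} \right)} = 20 \left(\left(\left(-4\right) 4\right)^{2} - 49 \left(- \frac{4}{-4 + 0}\right)\right) = 20 \left(\left(-16\right)^{2} - 49 \left(- \frac{4}{-4}\right)\right) = 20 \left(256 - 49 \left(\left(-4\right) \left(- \frac{1}{4}\right)\right)\right) = 20 \left(256 - 49\right) = 20 \cdot 207 = 4140$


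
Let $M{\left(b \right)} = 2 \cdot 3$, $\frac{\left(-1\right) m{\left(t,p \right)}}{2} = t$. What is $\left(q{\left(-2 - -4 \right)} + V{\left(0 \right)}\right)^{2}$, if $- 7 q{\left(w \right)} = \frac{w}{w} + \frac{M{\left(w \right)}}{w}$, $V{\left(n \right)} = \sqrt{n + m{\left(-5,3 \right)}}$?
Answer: $\frac{506}{49} - \frac{8 \sqrt{10}}{7} \approx 6.7125$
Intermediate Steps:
$m{\left(t,p \right)} = - 2 t$
$M{\left(b \right)} = 6$
$V{\left(n \right)} = \sqrt{10 + n}$ ($V{\left(n \right)} = \sqrt{n - -10} = \sqrt{n + 10} = \sqrt{10 + n}$)
$q{\left(w \right)} = - \frac{1}{7} - \frac{6}{7 w}$ ($q{\left(w \right)} = - \frac{\frac{w}{w} + \frac{6}{w}}{7} = - \frac{1 + \frac{6}{w}}{7} = - \frac{1}{7} - \frac{6}{7 w}$)
$\left(q{\left(-2 - -4 \right)} + V{\left(0 \right)}\right)^{2} = \left(\frac{-6 - \left(-2 - -4\right)}{7 \left(-2 - -4\right)} + \sqrt{10 + 0}\right)^{2} = \left(\frac{-6 - \left(-2 + 4\right)}{7 \left(-2 + 4\right)} + \sqrt{10}\right)^{2} = \left(\frac{-6 - 2}{7 \cdot 2} + \sqrt{10}\right)^{2} = \left(\frac{1}{7} \cdot \frac{1}{2} \left(-6 - 2\right) + \sqrt{10}\right)^{2} = \left(\frac{1}{7} \cdot \frac{1}{2} \left(-8\right) + \sqrt{10}\right)^{2} = \left(- \frac{4}{7} + \sqrt{10}\right)^{2}$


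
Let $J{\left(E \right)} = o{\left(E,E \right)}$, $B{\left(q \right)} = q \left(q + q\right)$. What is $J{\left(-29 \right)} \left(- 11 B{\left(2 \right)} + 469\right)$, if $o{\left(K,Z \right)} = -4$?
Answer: $-1524$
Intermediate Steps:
$B{\left(q \right)} = 2 q^{2}$ ($B{\left(q \right)} = q 2 q = 2 q^{2}$)
$J{\left(E \right)} = -4$
$J{\left(-29 \right)} \left(- 11 B{\left(2 \right)} + 469\right) = - 4 \left(- 11 \cdot 2 \cdot 2^{2} + 469\right) = - 4 \left(- 11 \cdot 2 \cdot 4 + 469\right) = - 4 \left(\left(-11\right) 8 + 469\right) = - 4 \left(-88 + 469\right) = \left(-4\right) 381 = -1524$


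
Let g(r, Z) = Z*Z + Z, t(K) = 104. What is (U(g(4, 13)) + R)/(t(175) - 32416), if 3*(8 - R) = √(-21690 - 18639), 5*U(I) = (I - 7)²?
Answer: -6133/32312 + I*√4481/32312 ≈ -0.18981 + 0.0020717*I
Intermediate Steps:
g(r, Z) = Z + Z² (g(r, Z) = Z² + Z = Z + Z²)
U(I) = (-7 + I)²/5 (U(I) = (I - 7)²/5 = (-7 + I)²/5)
R = 8 - I*√4481 (R = 8 - √(-21690 - 18639)/3 = 8 - I*√4481 ≈ 8.0 - 66.94*I)
(U(g(4, 13)) + R)/(t(175) - 32416) = ((-7 + 13*(1 + 13))²/5 + (8 - I*√4481))/(104 - 32416) = ((-7 + 13*14)²/5 + (8 - I*√4481))/(-32312) = ((-7 + 182)²/5 + (8 - I*√4481))*(-1/32312) = ((⅕)*175² + (8 - I*√4481))*(-1/32312) = ((⅕)*30625 + (8 - I*√4481))*(-1/32312) = (6125 + (8 - I*√4481))*(-1/32312) = (6133 - I*√4481)*(-1/32312) = -6133/32312 + I*√4481/32312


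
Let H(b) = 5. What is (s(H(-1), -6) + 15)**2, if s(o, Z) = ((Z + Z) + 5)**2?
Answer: 4096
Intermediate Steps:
s(o, Z) = (5 + 2*Z)**2 (s(o, Z) = (2*Z + 5)**2 = (5 + 2*Z)**2)
(s(H(-1), -6) + 15)**2 = ((5 + 2*(-6))**2 + 15)**2 = ((5 - 12)**2 + 15)**2 = ((-7)**2 + 15)**2 = (49 + 15)**2 = 64**2 = 4096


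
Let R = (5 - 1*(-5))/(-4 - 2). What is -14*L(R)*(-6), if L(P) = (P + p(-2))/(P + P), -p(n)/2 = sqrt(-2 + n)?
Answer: 42 + 504*I/5 ≈ 42.0 + 100.8*I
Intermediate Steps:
R = -5/3 (R = (5 + 5)/(-6) = 10*(-1/6) = -5/3 ≈ -1.6667)
p(n) = -2*sqrt(-2 + n)
L(P) = (P - 4*I)/(2*P) (L(P) = (P - 2*sqrt(-2 - 2))/(P + P) = (P - 4*I)/((2*P)) = (P - 4*I)*(1/(2*P)) = (P - 4*I)/(2*P))
-14*L(R)*(-6) = -7*(-5/3 - 4*I)/(-5/3)*(-6) = -7*(-3)*(-5/3 - 4*I)/5*(-6) = -14*(1/2 + 6*I/5)*(-6) = (-7 - 84*I/5)*(-6) = 42 + 504*I/5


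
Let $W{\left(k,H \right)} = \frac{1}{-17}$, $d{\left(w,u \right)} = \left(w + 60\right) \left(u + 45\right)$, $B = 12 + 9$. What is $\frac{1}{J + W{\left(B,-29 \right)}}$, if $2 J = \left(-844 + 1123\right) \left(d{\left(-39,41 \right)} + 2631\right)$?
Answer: $\frac{34}{21044689} \approx 1.6156 \cdot 10^{-6}$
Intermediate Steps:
$B = 21$
$d{\left(w,u \right)} = \left(45 + u\right) \left(60 + w\right)$ ($d{\left(w,u \right)} = \left(60 + w\right) \left(45 + u\right) = \left(45 + u\right) \left(60 + w\right)$)
$W{\left(k,H \right)} = - \frac{1}{17}$
$J = \frac{1237923}{2}$ ($J = \frac{\left(-844 + 1123\right) \left(\left(2700 + 45 \left(-39\right) + 60 \cdot 41 + 41 \left(-39\right)\right) + 2631\right)}{2} = \frac{279 \left(\left(2700 - 1755 + 2460 - 1599\right) + 2631\right)}{2} = \frac{279 \left(1806 + 2631\right)}{2} = \frac{279 \cdot 4437}{2} = \frac{1}{2} \cdot 1237923 = \frac{1237923}{2} \approx 6.1896 \cdot 10^{5}$)
$\frac{1}{J + W{\left(B,-29 \right)}} = \frac{1}{\frac{1237923}{2} - \frac{1}{17}} = \frac{1}{\frac{21044689}{34}} = \frac{34}{21044689}$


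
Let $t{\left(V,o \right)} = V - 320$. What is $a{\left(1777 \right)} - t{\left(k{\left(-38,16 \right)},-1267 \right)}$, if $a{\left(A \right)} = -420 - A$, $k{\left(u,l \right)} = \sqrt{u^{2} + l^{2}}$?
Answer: $-1877 - 10 \sqrt{17} \approx -1918.2$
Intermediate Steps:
$k{\left(u,l \right)} = \sqrt{l^{2} + u^{2}}$
$t{\left(V,o \right)} = -320 + V$
$a{\left(1777 \right)} - t{\left(k{\left(-38,16 \right)},-1267 \right)} = \left(-420 - 1777\right) - \left(-320 + \sqrt{16^{2} + \left(-38\right)^{2}}\right) = \left(-420 - 1777\right) - \left(-320 + \sqrt{256 + 1444}\right) = -2197 - \left(-320 + \sqrt{1700}\right) = -2197 - \left(-320 + 10 \sqrt{17}\right) = -2197 + \left(320 - 10 \sqrt{17}\right) = -1877 - 10 \sqrt{17}$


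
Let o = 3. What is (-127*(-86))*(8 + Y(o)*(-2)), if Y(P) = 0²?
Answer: 87376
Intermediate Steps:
Y(P) = 0
(-127*(-86))*(8 + Y(o)*(-2)) = (-127*(-86))*(8 + 0*(-2)) = 10922*(8 + 0) = 10922*8 = 87376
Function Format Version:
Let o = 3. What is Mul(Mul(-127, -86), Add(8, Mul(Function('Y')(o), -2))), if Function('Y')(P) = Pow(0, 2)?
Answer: 87376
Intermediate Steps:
Function('Y')(P) = 0
Mul(Mul(-127, -86), Add(8, Mul(Function('Y')(o), -2))) = Mul(Mul(-127, -86), Add(8, Mul(0, -2))) = Mul(10922, Add(8, 0)) = Mul(10922, 8) = 87376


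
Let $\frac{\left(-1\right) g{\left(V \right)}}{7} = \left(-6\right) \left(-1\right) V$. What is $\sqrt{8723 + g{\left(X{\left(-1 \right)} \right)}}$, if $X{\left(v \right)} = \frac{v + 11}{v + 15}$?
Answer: $\sqrt{8693} \approx 93.236$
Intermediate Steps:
$X{\left(v \right)} = \frac{11 + v}{15 + v}$
$g{\left(V \right)} = - 42 V$ ($g{\left(V \right)} = - 7 \left(-6\right) \left(-1\right) V = - 7 \cdot 6 V = - 42 V$)
$\sqrt{8723 + g{\left(X{\left(-1 \right)} \right)}} = \sqrt{8723 - 42 \frac{11 - 1}{15 - 1}} = \sqrt{8723 - 42 \cdot \frac{1}{14} \cdot 10} = \sqrt{8723 - 30} = \sqrt{8693}$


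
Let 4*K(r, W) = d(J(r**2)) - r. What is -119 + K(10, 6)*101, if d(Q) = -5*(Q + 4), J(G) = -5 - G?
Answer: 49519/4 ≈ 12380.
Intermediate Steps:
d(Q) = -20 - 5*Q (d(Q) = -5*(4 + Q) = -20 - 5*Q)
K(r, W) = 5/4 - r/4 + 5*r**2/4 (K(r, W) = ((-20 - 5*(-5 - r**2)) - r)/4 = ((-20 + (25 + 5*r**2)) - r)/4 = ((5 + 5*r**2) - r)/4 = (5 - r + 5*r**2)/4 = 5/4 - r/4 + 5*r**2/4)
-119 + K(10, 6)*101 = -119 + (5/4 - 1/4*10 + (5/4)*10**2)*101 = -119 + (5/4 - 5/2 + (5/4)*100)*101 = -119 + (5/4 - 5/2 + 125)*101 = -119 + (495/4)*101 = -119 + 49995/4 = 49519/4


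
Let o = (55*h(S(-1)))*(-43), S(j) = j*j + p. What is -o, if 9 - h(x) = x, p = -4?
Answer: 28380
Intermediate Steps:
S(j) = -4 + j² (S(j) = j*j - 4 = j² - 4 = -4 + j²)
h(x) = 9 - x
o = -28380 (o = (55*(9 - (-4 + (-1)²)))*(-43) = (55*(9 - (-4 + 1)))*(-43) = (55*(9 - 1*(-3)))*(-43) = (55*(9 + 3))*(-43) = (55*12)*(-43) = 660*(-43) = -28380)
-o = -1*(-28380) = 28380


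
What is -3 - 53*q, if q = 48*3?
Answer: -7635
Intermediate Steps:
q = 144
-3 - 53*q = -3 - 53*144 = -3 - 7632 = -7635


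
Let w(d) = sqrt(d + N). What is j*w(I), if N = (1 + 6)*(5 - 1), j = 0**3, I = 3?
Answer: 0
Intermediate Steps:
j = 0
N = 28 (N = 7*4 = 28)
w(d) = sqrt(28 + d) (w(d) = sqrt(d + 28) = sqrt(28 + d))
j*w(I) = 0*sqrt(28 + 3) = 0*sqrt(31) = 0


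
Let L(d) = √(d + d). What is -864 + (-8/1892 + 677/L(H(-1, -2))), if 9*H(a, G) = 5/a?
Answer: -408674/473 - 2031*I*√10/10 ≈ -864.0 - 642.26*I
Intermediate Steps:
H(a, G) = 5/(9*a) (H(a, G) = (5/a)/9 = 5/(9*a))
L(d) = √2*√d (L(d) = √(2*d) = √2*√d)
-864 + (-8/1892 + 677/L(H(-1, -2))) = -864 + (-8/1892 + 677/((√2*√((5/9)/(-1))))) = -864 + (-8*1/1892 + 677/((√2*√((5/9)*(-1))))) = -864 + (-2/473 + 677/((√2*√(-5/9)))) = -864 + (-2/473 + 677/((√2*(I*√5/3)))) = -864 + (-2/473 + 677/((I*√10/3))) = -864 + (-2/473 + 677*(-3*I*√10/10)) = -864 + (-2/473 - 2031*I*√10/10) = -408674/473 - 2031*I*√10/10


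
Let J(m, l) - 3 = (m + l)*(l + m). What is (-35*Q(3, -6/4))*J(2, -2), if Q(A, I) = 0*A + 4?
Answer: -420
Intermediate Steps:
Q(A, I) = 4 (Q(A, I) = 0 + 4 = 4)
J(m, l) = 3 + (l + m)² (J(m, l) = 3 + (m + l)*(l + m) = 3 + (l + m)*(l + m) = 3 + (l + m)²)
(-35*Q(3, -6/4))*J(2, -2) = (-35*4)*(3 + (-2 + 2)²) = -140*(3 + 0²) = -140*(3 + 0) = -140*3 = -420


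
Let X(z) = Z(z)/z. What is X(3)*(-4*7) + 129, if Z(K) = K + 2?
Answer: 247/3 ≈ 82.333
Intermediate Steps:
Z(K) = 2 + K
X(z) = (2 + z)/z
X(3)*(-4*7) + 129 = ((2 + 3)/3)*(-4*7) + 129 = ((⅓)*5)*(-28) + 129 = (5/3)*(-28) + 129 = -140/3 + 129 = 247/3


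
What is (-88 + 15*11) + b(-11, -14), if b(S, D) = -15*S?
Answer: 242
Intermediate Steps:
(-88 + 15*11) + b(-11, -14) = (-88 + 15*11) - 15*(-11) = (-88 + 165) + 165 = 77 + 165 = 242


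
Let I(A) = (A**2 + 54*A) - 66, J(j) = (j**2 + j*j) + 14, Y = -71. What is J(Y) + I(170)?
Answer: 48110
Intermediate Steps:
J(j) = 14 + 2*j**2 (J(j) = (j**2 + j**2) + 14 = 2*j**2 + 14 = 14 + 2*j**2)
I(A) = -66 + A**2 + 54*A
J(Y) + I(170) = (14 + 2*(-71)**2) + (-66 + 170**2 + 54*170) = (14 + 2*5041) + (-66 + 28900 + 9180) = (14 + 10082) + 38014 = 10096 + 38014 = 48110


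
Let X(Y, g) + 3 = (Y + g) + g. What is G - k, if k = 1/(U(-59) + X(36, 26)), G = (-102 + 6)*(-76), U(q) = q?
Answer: 189695/26 ≈ 7296.0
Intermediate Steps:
X(Y, g) = -3 + Y + 2*g (X(Y, g) = -3 + ((Y + g) + g) = -3 + (Y + 2*g) = -3 + Y + 2*g)
G = 7296 (G = -96*(-76) = 7296)
k = 1/26 (k = 1/(-59 + (-3 + 36 + 2*26)) = 1/(-59 + (-3 + 36 + 52)) = 1/(-59 + 85) = 1/26 ≈ 0.038462)
G - k = 7296 - 1*1/26 = 7296 - 1/26 = 189695/26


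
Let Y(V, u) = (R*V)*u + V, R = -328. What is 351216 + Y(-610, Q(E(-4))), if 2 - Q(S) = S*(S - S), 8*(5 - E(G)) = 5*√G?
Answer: 750766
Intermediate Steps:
E(G) = 5 - 5*√G/8
Q(S) = 2 (Q(S) = 2 - S*(S - S) = 2 - S*0 = 2 - 1*0 = 2 + 0 = 2)
Y(V, u) = V - 328*V*u (Y(V, u) = (-328*V)*u + V = -328*V*u + V = V - 328*V*u)
351216 + Y(-610, Q(E(-4))) = 351216 - 610*(1 - 328*2) = 351216 - 610*(1 - 656) = 351216 - 610*(-655) = 351216 + 399550 = 750766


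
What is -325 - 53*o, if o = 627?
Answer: -33556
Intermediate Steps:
-325 - 53*o = -325 - 53*627 = -325 - 33231 = -33556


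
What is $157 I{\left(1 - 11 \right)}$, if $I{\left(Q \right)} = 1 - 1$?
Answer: $0$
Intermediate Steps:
$I{\left(Q \right)} = 0$
$157 I{\left(1 - 11 \right)} = 157 \cdot 0 = 0$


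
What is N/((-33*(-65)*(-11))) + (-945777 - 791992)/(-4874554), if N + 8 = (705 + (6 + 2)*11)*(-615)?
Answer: 2418337269017/115015101630 ≈ 21.026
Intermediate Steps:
N = -487703 (N = -8 + (705 + (6 + 2)*11)*(-615) = -8 + (705 + 8*11)*(-615) = -8 + (705 + 88)*(-615) = -8 + 793*(-615) = -8 - 487695 = -487703)
N/((-33*(-65)*(-11))) + (-945777 - 791992)/(-4874554) = -487703/(-33*(-65)*(-11)) + (-945777 - 791992)/(-4874554) = -487703/(2145*(-11)) - 1737769*(-1/4874554) = -487703/(-23595) + 1737769/4874554 = -487703*(-1/23595) + 1737769/4874554 = 487703/23595 + 1737769/4874554 = 2418337269017/115015101630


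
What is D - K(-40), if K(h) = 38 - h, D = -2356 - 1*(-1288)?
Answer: -1146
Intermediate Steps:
D = -1068 (D = -2356 + 1288 = -1068)
D - K(-40) = -1068 - (38 - 1*(-40)) = -1068 - (38 + 40) = -1068 - 1*78 = -1068 - 78 = -1146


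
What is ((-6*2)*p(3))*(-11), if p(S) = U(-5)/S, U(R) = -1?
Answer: -44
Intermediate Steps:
p(S) = -1/S
((-6*2)*p(3))*(-11) = ((-6*2)*(-1/3))*(-11) = -(-12)/3*(-11) = -12*(-1/3)*(-11) = 4*(-11) = -44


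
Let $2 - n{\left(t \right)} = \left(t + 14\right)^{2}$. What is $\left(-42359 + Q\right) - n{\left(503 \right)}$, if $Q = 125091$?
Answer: $350019$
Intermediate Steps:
$n{\left(t \right)} = 2 - \left(14 + t\right)^{2}$ ($n{\left(t \right)} = 2 - \left(t + 14\right)^{2} = 2 - \left(14 + t\right)^{2}$)
$\left(-42359 + Q\right) - n{\left(503 \right)} = \left(-42359 + 125091\right) - \left(2 - \left(14 + 503\right)^{2}\right) = 82732 - \left(2 - 517^{2}\right) = 82732 - \left(2 - 267289\right) = 82732 - -267287 = 82732 + 267287 = 350019$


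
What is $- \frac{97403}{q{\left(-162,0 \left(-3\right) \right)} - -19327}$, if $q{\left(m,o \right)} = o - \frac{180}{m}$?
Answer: $- \frac{876627}{173953} \approx -5.0394$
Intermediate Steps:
$- \frac{97403}{q{\left(-162,0 \left(-3\right) \right)} - -19327} = - \frac{97403}{\left(0 \left(-3\right) - \frac{180}{-162}\right) - -19327} = - \frac{97403}{\left(0 - - \frac{10}{9}\right) + 19327} = - \frac{97403}{\left(0 + \frac{10}{9}\right) + 19327} = - \frac{97403}{\frac{10}{9} + 19327} = - \frac{97403}{\frac{173953}{9}} = \left(-97403\right) \frac{9}{173953} = - \frac{876627}{173953}$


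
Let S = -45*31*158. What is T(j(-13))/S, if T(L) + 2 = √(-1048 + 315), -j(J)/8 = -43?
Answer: 1/110205 - I*√733/220410 ≈ 9.074e-6 - 0.00012283*I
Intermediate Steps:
j(J) = 344 (j(J) = -8*(-43) = 344)
T(L) = -2 + I*√733 (T(L) = -2 + √(-1048 + 315) = -2 + √(-733) = -2 + I*√733)
S = -220410 (S = -1395*158 = -220410)
T(j(-13))/S = (-2 + I*√733)/(-220410) = (-2 + I*√733)*(-1/220410) = 1/110205 - I*√733/220410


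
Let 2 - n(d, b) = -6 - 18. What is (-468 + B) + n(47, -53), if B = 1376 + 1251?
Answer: 2185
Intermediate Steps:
n(d, b) = 26 (n(d, b) = 2 - (-6 - 18) = 2 - 1*(-24) = 2 + 24 = 26)
B = 2627
(-468 + B) + n(47, -53) = (-468 + 2627) + 26 = 2159 + 26 = 2185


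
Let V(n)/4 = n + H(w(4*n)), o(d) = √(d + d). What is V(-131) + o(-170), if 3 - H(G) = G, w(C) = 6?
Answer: -536 + 2*I*√85 ≈ -536.0 + 18.439*I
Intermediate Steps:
o(d) = √2*√d (o(d) = √(2*d) = √2*√d)
H(G) = 3 - G
V(n) = -12 + 4*n (V(n) = 4*(n + (3 - 1*6)) = 4*(n + (3 - 6)) = 4*(n - 3) = 4*(-3 + n) = -12 + 4*n)
V(-131) + o(-170) = (-12 + 4*(-131)) + √2*√(-170) = (-12 - 524) + √2*(I*√170) = -536 + 2*I*√85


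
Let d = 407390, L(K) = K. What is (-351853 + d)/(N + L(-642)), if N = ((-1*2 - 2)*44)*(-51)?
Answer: 55537/8334 ≈ 6.6639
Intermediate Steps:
N = 8976 (N = ((-2 - 2)*44)*(-51) = -4*44*(-51) = -176*(-51) = 8976)
(-351853 + d)/(N + L(-642)) = (-351853 + 407390)/(8976 - 642) = 55537/8334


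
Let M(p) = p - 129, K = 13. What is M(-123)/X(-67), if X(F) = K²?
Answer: -252/169 ≈ -1.4911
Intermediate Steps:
X(F) = 169 (X(F) = 13² = 169)
M(p) = -129 + p
M(-123)/X(-67) = (-129 - 123)/169 = -252*1/169 = -252/169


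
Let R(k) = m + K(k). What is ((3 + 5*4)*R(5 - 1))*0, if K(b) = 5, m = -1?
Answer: 0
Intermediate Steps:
R(k) = 4 (R(k) = -1 + 5 = 4)
((3 + 5*4)*R(5 - 1))*0 = ((3 + 5*4)*4)*0 = ((3 + 20)*4)*0 = (23*4)*0 = 92*0 = 0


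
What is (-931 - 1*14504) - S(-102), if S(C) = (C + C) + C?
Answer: -15129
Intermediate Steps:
S(C) = 3*C (S(C) = 2*C + C = 3*C)
(-931 - 1*14504) - S(-102) = (-931 - 1*14504) - 3*(-102) = (-931 - 14504) - 1*(-306) = -15435 + 306 = -15129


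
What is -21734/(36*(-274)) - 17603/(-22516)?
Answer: 41437421/13881114 ≈ 2.9852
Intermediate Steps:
-21734/(36*(-274)) - 17603/(-22516) = -21734/(-9864) - 17603*(-1/22516) = -21734*(-1/9864) + 17603/22516 = 10867/4932 + 17603/22516 = 41437421/13881114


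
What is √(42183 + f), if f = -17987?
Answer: 2*√6049 ≈ 155.55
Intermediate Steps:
√(42183 + f) = √(42183 - 17987) = √24196 = 2*√6049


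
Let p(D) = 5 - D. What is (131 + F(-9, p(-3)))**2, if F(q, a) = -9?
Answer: 14884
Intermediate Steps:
(131 + F(-9, p(-3)))**2 = (131 - 9)**2 = 122**2 = 14884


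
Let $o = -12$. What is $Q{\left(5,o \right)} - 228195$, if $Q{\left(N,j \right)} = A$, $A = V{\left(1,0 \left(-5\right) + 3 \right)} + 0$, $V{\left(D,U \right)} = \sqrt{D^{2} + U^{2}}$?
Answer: $-228195 + \sqrt{10} \approx -2.2819 \cdot 10^{5}$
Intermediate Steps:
$A = \sqrt{10}$ ($A = \sqrt{1^{2} + \left(0 \left(-5\right) + 3\right)^{2}} + 0 = \sqrt{1 + \left(0 + 3\right)^{2}} + 0 = \sqrt{1 + 3^{2}} + 0 = \sqrt{1 + 9} + 0 = \sqrt{10} + 0 = \sqrt{10} \approx 3.1623$)
$Q{\left(N,j \right)} = \sqrt{10}$
$Q{\left(5,o \right)} - 228195 = \sqrt{10} - 228195 = -228195 + \sqrt{10}$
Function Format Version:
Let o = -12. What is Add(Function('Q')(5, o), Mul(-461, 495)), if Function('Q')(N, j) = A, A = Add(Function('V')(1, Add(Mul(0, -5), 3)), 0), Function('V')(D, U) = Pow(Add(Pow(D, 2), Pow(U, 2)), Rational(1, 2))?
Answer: Add(-228195, Pow(10, Rational(1, 2))) ≈ -2.2819e+5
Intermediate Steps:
A = Pow(10, Rational(1, 2)) (A = Add(Pow(Add(Pow(1, 2), Pow(Add(Mul(0, -5), 3), 2)), Rational(1, 2)), 0) = Add(Pow(Add(1, Pow(Add(0, 3), 2)), Rational(1, 2)), 0) = Add(Pow(Add(1, Pow(3, 2)), Rational(1, 2)), 0) = Add(Pow(Add(1, 9), Rational(1, 2)), 0) = Add(Pow(10, Rational(1, 2)), 0) = Pow(10, Rational(1, 2)) ≈ 3.1623)
Function('Q')(N, j) = Pow(10, Rational(1, 2))
Add(Function('Q')(5, o), Mul(-461, 495)) = Add(Pow(10, Rational(1, 2)), Mul(-461, 495)) = Add(Pow(10, Rational(1, 2)), -228195) = Add(-228195, Pow(10, Rational(1, 2)))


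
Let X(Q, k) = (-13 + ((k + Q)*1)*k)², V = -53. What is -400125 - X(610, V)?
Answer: -872657281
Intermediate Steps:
X(Q, k) = (-13 + k*(Q + k))² (X(Q, k) = (-13 + ((Q + k)*1)*k)² = (-13 + (Q + k)*k)² = (-13 + k*(Q + k))²)
-400125 - X(610, V) = -400125 - (-13 + (-53)² + 610*(-53))² = -400125 - (-13 + 2809 - 32330)² = -400125 - 1*(-29534)² = -400125 - 1*872257156 = -400125 - 872257156 = -872657281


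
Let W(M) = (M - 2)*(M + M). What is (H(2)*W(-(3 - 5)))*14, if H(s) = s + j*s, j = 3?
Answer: 0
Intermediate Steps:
H(s) = 4*s (H(s) = s + 3*s = 4*s)
W(M) = 2*M*(-2 + M) (W(M) = (-2 + M)*(2*M) = 2*M*(-2 + M))
(H(2)*W(-(3 - 5)))*14 = ((4*2)*(2*(-(3 - 5))*(-2 - (3 - 5))))*14 = (8*(2*(-1*(-2))*(-2 - 1*(-2))))*14 = (8*(2*2*(-2 + 2)))*14 = (8*(2*2*0))*14 = (8*0)*14 = 0*14 = 0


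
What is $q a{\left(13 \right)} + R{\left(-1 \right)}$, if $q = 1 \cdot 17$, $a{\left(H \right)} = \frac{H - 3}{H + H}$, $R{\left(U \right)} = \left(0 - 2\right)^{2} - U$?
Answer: $\frac{150}{13} \approx 11.538$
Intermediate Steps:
$R{\left(U \right)} = 4 - U$ ($R{\left(U \right)} = \left(-2\right)^{2} - U = 4 - U$)
$a{\left(H \right)} = \frac{-3 + H}{2 H}$
$q = 17$
$q a{\left(13 \right)} + R{\left(-1 \right)} = 17 \frac{-3 + 13}{2 \cdot 13} + \left(4 - -1\right) = 17 \cdot \frac{1}{2} \cdot \frac{1}{13} \cdot 10 + \left(4 + 1\right) = 17 \cdot \frac{5}{13} + 5 = \frac{85}{13} + 5 = \frac{150}{13}$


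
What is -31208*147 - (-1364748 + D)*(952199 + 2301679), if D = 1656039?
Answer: -947829964074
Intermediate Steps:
-31208*147 - (-1364748 + D)*(952199 + 2301679) = -31208*147 - (-1364748 + 1656039)*(952199 + 2301679) = -4587576 - 291291*3253878 = -4587576 - 1*947825376498 = -4587576 - 947825376498 = -947829964074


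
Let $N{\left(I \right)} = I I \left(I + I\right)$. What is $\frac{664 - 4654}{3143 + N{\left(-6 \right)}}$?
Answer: $- \frac{3990}{2711} \approx -1.4718$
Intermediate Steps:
$N{\left(I \right)} = 2 I^{3}$ ($N{\left(I \right)} = I^{2} \cdot 2 I = 2 I^{3}$)
$\frac{664 - 4654}{3143 + N{\left(-6 \right)}} = \frac{664 - 4654}{3143 + 2 \left(-6\right)^{3}} = - \frac{3990}{3143 + 2 \left(-216\right)} = - \frac{3990}{3143 - 432} = - \frac{3990}{2711}$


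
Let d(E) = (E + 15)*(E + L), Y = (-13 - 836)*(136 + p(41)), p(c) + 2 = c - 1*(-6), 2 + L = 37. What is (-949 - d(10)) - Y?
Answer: 151595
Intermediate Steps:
L = 35 (L = -2 + 37 = 35)
p(c) = 4 + c (p(c) = -2 + (c - 1*(-6)) = -2 + (c + 6) = -2 + (6 + c) = 4 + c)
Y = -153669 (Y = (-13 - 836)*(136 + (4 + 41)) = -849*(136 + 45) = -849*181 = -153669)
d(E) = (15 + E)*(35 + E) (d(E) = (E + 15)*(E + 35) = (15 + E)*(35 + E))
(-949 - d(10)) - Y = (-949 - (525 + 10² + 50*10)) - 1*(-153669) = (-949 - (525 + 100 + 500)) + 153669 = (-949 - 1*1125) + 153669 = (-949 - 1125) + 153669 = -2074 + 153669 = 151595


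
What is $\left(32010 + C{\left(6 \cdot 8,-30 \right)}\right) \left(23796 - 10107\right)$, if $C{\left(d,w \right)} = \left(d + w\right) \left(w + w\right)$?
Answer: $423400770$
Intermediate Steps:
$C{\left(d,w \right)} = 2 w \left(d + w\right)$ ($C{\left(d,w \right)} = \left(d + w\right) 2 w = 2 w \left(d + w\right)$)
$\left(32010 + C{\left(6 \cdot 8,-30 \right)}\right) \left(23796 - 10107\right) = \left(32010 + 2 \left(-30\right) \left(6 \cdot 8 - 30\right)\right) \left(23796 - 10107\right) = \left(32010 + 2 \left(-30\right) \left(48 - 30\right)\right) 13689 = \left(32010 + 2 \left(-30\right) 18\right) 13689 = \left(32010 - 1080\right) 13689 = 30930 \cdot 13689 = 423400770$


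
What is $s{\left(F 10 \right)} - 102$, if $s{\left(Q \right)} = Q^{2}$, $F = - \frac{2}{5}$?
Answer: $-86$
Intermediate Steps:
$F = - \frac{2}{5}$ ($F = \left(-2\right) \frac{1}{5} = - \frac{2}{5} \approx -0.4$)
$s{\left(F 10 \right)} - 102 = \left(\left(- \frac{2}{5}\right) 10\right)^{2} - 102 = \left(-4\right)^{2} - 102 = 16 - 102 = -86$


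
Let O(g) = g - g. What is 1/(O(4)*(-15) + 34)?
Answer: 1/34 ≈ 0.029412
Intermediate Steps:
O(g) = 0
1/(O(4)*(-15) + 34) = 1/(0*(-15) + 34) = 1/(0 + 34) = 1/34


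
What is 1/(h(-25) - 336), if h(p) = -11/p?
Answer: -25/8389 ≈ -0.0029801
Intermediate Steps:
1/(h(-25) - 336) = 1/(-11/(-25) - 336) = 1/(-11*(-1/25) - 336) = 1/(11/25 - 336) = 1/(-8389/25) = -25/8389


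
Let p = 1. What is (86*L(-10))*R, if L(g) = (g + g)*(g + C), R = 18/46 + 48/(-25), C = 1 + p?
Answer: -2419008/115 ≈ -21035.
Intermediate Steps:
C = 2 (C = 1 + 1 = 2)
R = -879/575 (R = 18*(1/46) + 48*(-1/25) = 9/23 - 48/25 = -879/575 ≈ -1.5287)
L(g) = 2*g*(2 + g) (L(g) = (g + g)*(g + 2) = (2*g)*(2 + g) = 2*g*(2 + g))
(86*L(-10))*R = (86*(2*(-10)*(2 - 10)))*(-879/575) = (86*(2*(-10)*(-8)))*(-879/575) = (86*160)*(-879/575) = 13760*(-879/575) = -2419008/115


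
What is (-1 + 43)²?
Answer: 1764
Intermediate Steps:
(-1 + 43)² = 42² = 1764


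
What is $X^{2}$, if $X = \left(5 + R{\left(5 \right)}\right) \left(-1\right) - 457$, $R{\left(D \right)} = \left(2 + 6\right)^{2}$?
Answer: $276676$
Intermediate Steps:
$R{\left(D \right)} = 64$ ($R{\left(D \right)} = 8^{2} = 64$)
$X = -526$ ($X = \left(5 + 64\right) \left(-1\right) - 457 = 69 \left(-1\right) - 457 = -69 - 457 = -526$)
$X^{2} = \left(-526\right)^{2} = 276676$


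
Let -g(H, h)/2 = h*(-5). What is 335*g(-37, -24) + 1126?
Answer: -79274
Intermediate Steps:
g(H, h) = 10*h (g(H, h) = -2*h*(-5) = -(-10)*h = 10*h)
335*g(-37, -24) + 1126 = 335*(10*(-24)) + 1126 = 335*(-240) + 1126 = -80400 + 1126 = -79274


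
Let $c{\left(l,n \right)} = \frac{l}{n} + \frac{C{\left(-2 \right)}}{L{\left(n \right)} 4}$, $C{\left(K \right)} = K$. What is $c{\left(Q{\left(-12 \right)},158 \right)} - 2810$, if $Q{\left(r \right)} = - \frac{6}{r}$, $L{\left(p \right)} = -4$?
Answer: $- \frac{1775839}{632} \approx -2809.9$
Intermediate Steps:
$c{\left(l,n \right)} = \frac{1}{8} + \frac{l}{n}$ ($c{\left(l,n \right)} = \frac{l}{n} - \frac{2}{\left(-4\right) 4} = \frac{l}{n} - \frac{2}{-16} = \frac{l}{n} - - \frac{1}{8} = \frac{l}{n} + \frac{1}{8} = \frac{1}{8} + \frac{l}{n}$)
$c{\left(Q{\left(-12 \right)},158 \right)} - 2810 = \frac{- \frac{6}{-12} + \frac{1}{8} \cdot 158}{158} - 2810 = \frac{\left(-6\right) \left(- \frac{1}{12}\right) + \frac{79}{4}}{158} - 2810 = \frac{\frac{1}{2} + \frac{79}{4}}{158} - 2810 = \frac{1}{158} \cdot \frac{81}{4} - 2810 = \frac{81}{632} - 2810 = - \frac{1775839}{632}$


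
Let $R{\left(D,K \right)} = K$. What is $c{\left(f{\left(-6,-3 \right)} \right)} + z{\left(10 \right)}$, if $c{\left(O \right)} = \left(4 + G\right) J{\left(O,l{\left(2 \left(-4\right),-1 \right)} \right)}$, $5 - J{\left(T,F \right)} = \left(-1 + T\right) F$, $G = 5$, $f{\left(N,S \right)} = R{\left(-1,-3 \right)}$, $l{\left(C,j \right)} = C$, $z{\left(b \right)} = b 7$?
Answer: $-173$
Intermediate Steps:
$z{\left(b \right)} = 7 b$
$f{\left(N,S \right)} = -3$
$J{\left(T,F \right)} = 5 - F \left(-1 + T\right)$ ($J{\left(T,F \right)} = 5 - \left(-1 + T\right) F = 5 - F \left(-1 + T\right)$)
$c{\left(O \right)} = -27 + 72 O$ ($c{\left(O \right)} = \left(4 + 5\right) \left(5 + 2 \left(-4\right) - 2 \left(-4\right) O\right) = 9 \left(5 - 8 - - 8 O\right) = 9 \left(5 - 8 + 8 O\right) = 9 \left(-3 + 8 O\right) = -27 + 72 O$)
$c{\left(f{\left(-6,-3 \right)} \right)} + z{\left(10 \right)} = \left(-27 + 72 \left(-3\right)\right) + 7 \cdot 10 = \left(-27 - 216\right) + 70 = -243 + 70 = -173$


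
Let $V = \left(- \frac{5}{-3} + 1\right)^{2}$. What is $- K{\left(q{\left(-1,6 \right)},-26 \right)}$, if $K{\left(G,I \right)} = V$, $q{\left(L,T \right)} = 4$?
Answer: $- \frac{64}{9} \approx -7.1111$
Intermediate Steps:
$V = \frac{64}{9}$ ($V = \left(\left(-5\right) \left(- \frac{1}{3}\right) + 1\right)^{2} = \left(\frac{5}{3} + 1\right)^{2} = \left(\frac{8}{3}\right)^{2} = \frac{64}{9} \approx 7.1111$)
$K{\left(G,I \right)} = \frac{64}{9}$
$- K{\left(q{\left(-1,6 \right)},-26 \right)} = \left(-1\right) \frac{64}{9} = - \frac{64}{9}$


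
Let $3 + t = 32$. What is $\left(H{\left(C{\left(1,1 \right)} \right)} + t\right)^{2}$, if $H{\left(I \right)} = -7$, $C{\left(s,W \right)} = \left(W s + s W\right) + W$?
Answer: $484$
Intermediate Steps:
$C{\left(s,W \right)} = W + 2 W s$ ($C{\left(s,W \right)} = \left(W s + W s\right) + W = 2 W s + W = W + 2 W s$)
$t = 29$ ($t = -3 + 32 = 29$)
$\left(H{\left(C{\left(1,1 \right)} \right)} + t\right)^{2} = \left(-7 + 29\right)^{2} = 22^{2} = 484$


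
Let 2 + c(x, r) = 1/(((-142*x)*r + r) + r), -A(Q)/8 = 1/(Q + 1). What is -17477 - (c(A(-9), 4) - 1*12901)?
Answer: -2561439/560 ≈ -4574.0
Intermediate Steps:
A(Q) = -8/(1 + Q) (A(Q) = -8/(Q + 1) = -8/(1 + Q))
c(x, r) = -2 + 1/(2*r - 142*r*x) (c(x, r) = -2 + 1/(((-142*x)*r + r) + r) = -2 + 1/((-142*r*x + r) + r) = -2 + 1/((r - 142*r*x) + r) = -2 + 1/(2*r - 142*r*x))
-17477 - (c(A(-9), 4) - 1*12901) = -17477 - ((½)*(-1 + 4*4 - 284*4*(-8/(1 - 9)))/(4*(-1 + 71*(-8/(1 - 9)))) - 1*12901) = -17477 - ((½)*(¼)*(-1 + 16 - 284*4*(-8/(-8)))/(-1 + 71*(-8/(-8))) - 12901) = -17477 - ((½)*(¼)*(-1 + 16 - 284*4*(-8*(-⅛)))/(-1 + 71*(-8*(-⅛))) - 12901) = -17477 - ((½)*(¼)*(-1 + 16 - 284*4*1)/(-1 + 71*1) - 12901) = -17477 - ((½)*(¼)*(-1 + 16 - 1136)/(-1 + 71) - 12901) = -17477 - ((½)*(¼)*(-1121)/70 - 12901) = -17477 - ((½)*(¼)*(1/70)*(-1121) - 12901) = -17477 - (-1121/560 - 12901) = -17477 - 1*(-7225681/560) = -17477 + 7225681/560 = -2561439/560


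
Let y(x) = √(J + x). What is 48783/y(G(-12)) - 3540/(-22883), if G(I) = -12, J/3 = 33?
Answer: 3540/22883 + 16261*√87/29 ≈ 5230.2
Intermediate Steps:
J = 99 (J = 3*33 = 99)
y(x) = √(99 + x)
48783/y(G(-12)) - 3540/(-22883) = 48783/(√(99 - 12)) - 3540/(-22883) = 48783/(√87) - 3540*(-1/22883) = 48783*(√87/87) + 3540/22883 = 16261*√87/29 + 3540/22883 = 3540/22883 + 16261*√87/29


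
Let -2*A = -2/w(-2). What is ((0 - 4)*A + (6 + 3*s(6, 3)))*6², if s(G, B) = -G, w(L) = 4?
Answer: -468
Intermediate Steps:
A = ¼ (A = -(-1)/4 = -½*(-½) = ¼ ≈ 0.25000)
((0 - 4)*A + (6 + 3*s(6, 3)))*6² = ((0 - 4)*(¼) + (6 + 3*(-1*6)))*6² = (-4*¼ + (6 + 3*(-6)))*36 = (-1 + (6 - 18))*36 = (-1 - 12)*36 = -13*36 = -468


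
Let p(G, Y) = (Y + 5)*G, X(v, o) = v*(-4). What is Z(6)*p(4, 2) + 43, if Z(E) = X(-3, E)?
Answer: 379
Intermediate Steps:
X(v, o) = -4*v
p(G, Y) = G*(5 + Y) (p(G, Y) = (5 + Y)*G = G*(5 + Y))
Z(E) = 12 (Z(E) = -4*(-3) = 12)
Z(6)*p(4, 2) + 43 = 12*(4*(5 + 2)) + 43 = 12*(4*7) + 43 = 12*28 + 43 = 336 + 43 = 379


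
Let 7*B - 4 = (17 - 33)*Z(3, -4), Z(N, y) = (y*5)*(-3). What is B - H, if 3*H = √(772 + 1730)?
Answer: -956/7 - √278 ≈ -153.24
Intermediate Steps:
Z(N, y) = -15*y (Z(N, y) = (5*y)*(-3) = -15*y)
B = -956/7 (B = 4/7 + ((17 - 33)*(-15*(-4)))/7 = 4/7 + (-16*60)/7 = 4/7 + (⅐)*(-960) = 4/7 - 960/7 = -956/7 ≈ -136.57)
H = √278 (H = √(772 + 1730)/3 = √2502/3 = (3*√278)/3 = √278 ≈ 16.673)
B - H = -956/7 - √278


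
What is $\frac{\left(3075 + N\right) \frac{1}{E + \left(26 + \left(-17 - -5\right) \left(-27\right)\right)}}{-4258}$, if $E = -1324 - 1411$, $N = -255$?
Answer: $\frac{94}{338511} \approx 0.00027769$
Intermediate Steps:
$E = -2735$ ($E = -1324 - 1411 = -2735$)
$\frac{\left(3075 + N\right) \frac{1}{E + \left(26 + \left(-17 - -5\right) \left(-27\right)\right)}}{-4258} = \frac{\left(3075 - 255\right) \frac{1}{-2735 + \left(26 + \left(-17 - -5\right) \left(-27\right)\right)}}{-4258} = \frac{2820}{-2735 + \left(26 + \left(-17 + 5\right) \left(-27\right)\right)} \left(- \frac{1}{4258}\right) = \frac{2820}{-2735 + \left(26 - -324\right)} \left(- \frac{1}{4258}\right) = \frac{2820}{-2735 + \left(26 + 324\right)} \left(- \frac{1}{4258}\right) = \frac{2820}{-2735 + 350} \left(- \frac{1}{4258}\right) = \frac{2820}{-2385} \left(- \frac{1}{4258}\right) = 2820 \left(- \frac{1}{2385}\right) \left(- \frac{1}{4258}\right) = \left(- \frac{188}{159}\right) \left(- \frac{1}{4258}\right) = \frac{94}{338511}$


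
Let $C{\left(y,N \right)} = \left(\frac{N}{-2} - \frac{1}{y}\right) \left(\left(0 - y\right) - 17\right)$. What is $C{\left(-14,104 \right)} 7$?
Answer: $\frac{2181}{2} \approx 1090.5$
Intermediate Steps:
$C{\left(y,N \right)} = \left(-17 - y\right) \left(- \frac{1}{y} - \frac{N}{2}\right)$ ($C{\left(y,N \right)} = \left(N \left(- \frac{1}{2}\right) - \frac{1}{y}\right) \left(- y - 17\right) = \left(- \frac{N}{2} - \frac{1}{y}\right) \left(-17 - y\right) = \left(- \frac{1}{y} - \frac{N}{2}\right) \left(-17 - y\right) = \left(-17 - y\right) \left(- \frac{1}{y} - \frac{N}{2}\right)$)
$C{\left(-14,104 \right)} 7 = \frac{34 - 14 \left(2 + 17 \cdot 104 + 104 \left(-14\right)\right)}{2 \left(-14\right)} 7 = \frac{1}{2} \left(- \frac{1}{14}\right) \left(34 - 14 \left(2 + 1768 - 1456\right)\right) 7 = \frac{1}{2} \left(- \frac{1}{14}\right) \left(34 - 4396\right) 7 = \frac{1}{2} \left(- \frac{1}{14}\right) \left(-4362\right) 7 = \frac{2181}{14} \cdot 7 = \frac{2181}{2}$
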